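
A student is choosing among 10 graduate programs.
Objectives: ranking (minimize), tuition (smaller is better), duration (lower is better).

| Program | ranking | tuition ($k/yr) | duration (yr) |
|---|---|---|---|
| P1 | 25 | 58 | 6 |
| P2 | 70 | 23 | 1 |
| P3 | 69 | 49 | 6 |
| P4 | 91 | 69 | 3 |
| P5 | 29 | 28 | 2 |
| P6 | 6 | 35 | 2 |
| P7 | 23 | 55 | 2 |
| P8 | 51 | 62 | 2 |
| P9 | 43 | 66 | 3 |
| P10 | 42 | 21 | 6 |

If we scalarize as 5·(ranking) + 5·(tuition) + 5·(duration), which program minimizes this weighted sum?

P6

P1: 5·25 + 5·58 + 5·6 = 445
P2: 5·70 + 5·23 + 5·1 = 470
P3: 5·69 + 5·49 + 5·6 = 620
P4: 5·91 + 5·69 + 5·3 = 815
P5: 5·29 + 5·28 + 5·2 = 295
P6: 5·6 + 5·35 + 5·2 = 215
P7: 5·23 + 5·55 + 5·2 = 400
P8: 5·51 + 5·62 + 5·2 = 575
P9: 5·43 + 5·66 + 5·3 = 560
P10: 5·42 + 5·21 + 5·6 = 345
Lowest: P6 at 215.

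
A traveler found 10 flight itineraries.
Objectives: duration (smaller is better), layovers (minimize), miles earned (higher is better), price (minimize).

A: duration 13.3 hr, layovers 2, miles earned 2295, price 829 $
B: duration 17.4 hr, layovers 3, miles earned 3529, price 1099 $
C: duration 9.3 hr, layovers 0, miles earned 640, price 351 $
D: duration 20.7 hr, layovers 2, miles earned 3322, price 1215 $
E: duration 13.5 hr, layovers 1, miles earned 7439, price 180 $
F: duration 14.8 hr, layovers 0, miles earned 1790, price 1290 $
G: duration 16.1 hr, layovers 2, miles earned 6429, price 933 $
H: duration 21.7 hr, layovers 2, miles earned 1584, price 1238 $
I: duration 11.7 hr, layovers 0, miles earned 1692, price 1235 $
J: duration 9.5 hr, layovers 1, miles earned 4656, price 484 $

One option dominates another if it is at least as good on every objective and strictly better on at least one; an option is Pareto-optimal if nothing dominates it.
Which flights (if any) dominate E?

A: worse on layovers (2 vs 1).
B: worse on duration (17.4 vs 13.5).
C: worse on miles earned (640 vs 7439).
D: worse on duration (20.7 vs 13.5).
F: worse on duration (14.8 vs 13.5).
G: worse on duration (16.1 vs 13.5).
H: worse on duration (21.7 vs 13.5).
I: worse on miles earned (1692 vs 7439).
J: worse on miles earned (4656 vs 7439).
No option dominates E.

none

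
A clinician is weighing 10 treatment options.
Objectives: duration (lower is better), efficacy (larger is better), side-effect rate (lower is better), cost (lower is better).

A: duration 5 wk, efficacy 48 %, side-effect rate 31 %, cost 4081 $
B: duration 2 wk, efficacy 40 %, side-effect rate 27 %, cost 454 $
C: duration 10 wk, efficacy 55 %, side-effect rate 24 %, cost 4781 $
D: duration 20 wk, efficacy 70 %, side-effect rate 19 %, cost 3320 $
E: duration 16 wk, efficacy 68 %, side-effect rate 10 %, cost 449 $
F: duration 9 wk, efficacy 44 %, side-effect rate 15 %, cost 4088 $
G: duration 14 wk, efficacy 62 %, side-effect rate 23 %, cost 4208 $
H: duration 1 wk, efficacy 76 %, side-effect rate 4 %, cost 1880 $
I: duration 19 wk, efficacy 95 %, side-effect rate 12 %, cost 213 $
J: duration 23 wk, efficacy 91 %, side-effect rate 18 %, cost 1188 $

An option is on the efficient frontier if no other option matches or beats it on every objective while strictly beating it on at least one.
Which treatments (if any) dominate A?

H: duration 1≤5, efficacy 76≥48, side-effect rate 4≤31, cost 1880≤4081 — dominates A.
Others (B, C, D, E, F, G, I, J) are each worse than A on at least one objective.

H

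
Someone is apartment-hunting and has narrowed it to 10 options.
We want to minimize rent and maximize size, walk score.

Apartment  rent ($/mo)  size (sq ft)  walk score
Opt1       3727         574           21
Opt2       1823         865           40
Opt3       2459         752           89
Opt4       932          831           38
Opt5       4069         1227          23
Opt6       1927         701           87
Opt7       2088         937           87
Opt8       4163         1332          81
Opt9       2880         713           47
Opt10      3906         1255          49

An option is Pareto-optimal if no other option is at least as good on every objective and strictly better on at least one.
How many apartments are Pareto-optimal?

Opt1: dominated by Opt2 (rent 1823≤3727, size 865≥574, walk score 40≥21).
Opt2: not dominated.
Opt3: not dominated (best walk score).
Opt4: not dominated (best rent).
Opt5: dominated by Opt10 (rent 3906≤4069, size 1255≥1227, walk score 49≥23).
Opt6: not dominated.
Opt7: not dominated.
Opt8: not dominated (best size).
Opt9: dominated by Opt3 (rent 2459≤2880, size 752≥713, walk score 89≥47).
Opt10: not dominated.
Pareto-optimal: Opt2, Opt3, Opt4, Opt6, Opt7, Opt8, Opt10 → 7.

7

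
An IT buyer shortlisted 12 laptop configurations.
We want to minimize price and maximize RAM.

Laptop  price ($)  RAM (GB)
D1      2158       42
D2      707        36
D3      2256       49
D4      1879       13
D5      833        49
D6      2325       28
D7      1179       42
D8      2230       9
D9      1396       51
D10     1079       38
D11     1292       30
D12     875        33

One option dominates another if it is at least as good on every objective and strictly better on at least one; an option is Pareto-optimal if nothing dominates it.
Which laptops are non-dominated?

D2, D5, D9

D1: dominated by D5 (price 833≤2158, RAM 49≥42).
D2: not dominated (best price).
D3: dominated by D5 (price 833≤2256, RAM 49≥49).
D4: dominated by D2 (price 707≤1879, RAM 36≥13).
D5: not dominated.
D6: dominated by D1 (price 2158≤2325, RAM 42≥28).
D7: dominated by D5 (price 833≤1179, RAM 49≥42).
D8: dominated by D1 (price 2158≤2230, RAM 42≥9).
D9: not dominated (best RAM).
D10: dominated by D5 (price 833≤1079, RAM 49≥38).
D11: dominated by D2 (price 707≤1292, RAM 36≥30).
D12: dominated by D2 (price 707≤875, RAM 36≥33).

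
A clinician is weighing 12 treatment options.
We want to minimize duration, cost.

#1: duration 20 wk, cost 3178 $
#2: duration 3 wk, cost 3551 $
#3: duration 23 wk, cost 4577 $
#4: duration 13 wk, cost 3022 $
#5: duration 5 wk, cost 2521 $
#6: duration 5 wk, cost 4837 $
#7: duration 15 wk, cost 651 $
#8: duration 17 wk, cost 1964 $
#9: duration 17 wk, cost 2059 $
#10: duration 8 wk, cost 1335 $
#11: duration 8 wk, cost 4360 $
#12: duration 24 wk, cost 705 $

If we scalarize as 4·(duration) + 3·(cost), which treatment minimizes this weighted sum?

#7

#1: 4·20 + 3·3178 = 9614
#2: 4·3 + 3·3551 = 10665
#3: 4·23 + 3·4577 = 13823
#4: 4·13 + 3·3022 = 9118
#5: 4·5 + 3·2521 = 7583
#6: 4·5 + 3·4837 = 14531
#7: 4·15 + 3·651 = 2013
#8: 4·17 + 3·1964 = 5960
#9: 4·17 + 3·2059 = 6245
#10: 4·8 + 3·1335 = 4037
#11: 4·8 + 3·4360 = 13112
#12: 4·24 + 3·705 = 2211
Lowest: #7 at 2013.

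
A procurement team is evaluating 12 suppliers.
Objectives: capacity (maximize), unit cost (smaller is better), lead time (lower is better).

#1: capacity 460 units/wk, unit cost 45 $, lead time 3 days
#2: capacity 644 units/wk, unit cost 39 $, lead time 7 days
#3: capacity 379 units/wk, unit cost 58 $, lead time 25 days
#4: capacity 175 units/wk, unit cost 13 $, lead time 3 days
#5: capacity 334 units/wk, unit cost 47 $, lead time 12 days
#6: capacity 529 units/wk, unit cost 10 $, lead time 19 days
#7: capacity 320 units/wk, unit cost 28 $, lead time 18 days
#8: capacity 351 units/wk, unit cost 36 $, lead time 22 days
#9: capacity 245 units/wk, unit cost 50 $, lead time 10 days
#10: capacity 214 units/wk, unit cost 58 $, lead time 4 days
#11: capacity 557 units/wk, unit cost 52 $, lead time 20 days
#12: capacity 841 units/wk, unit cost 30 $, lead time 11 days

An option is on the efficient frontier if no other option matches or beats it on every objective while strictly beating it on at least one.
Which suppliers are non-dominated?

#1: not dominated.
#2: not dominated.
#3: dominated by #1 (capacity 460≥379, unit cost 45≤58, lead time 3≤25).
#4: not dominated.
#5: dominated by #1 (capacity 460≥334, unit cost 45≤47, lead time 3≤12).
#6: not dominated (best unit cost).
#7: not dominated.
#8: dominated by #6 (capacity 529≥351, unit cost 10≤36, lead time 19≤22).
#9: dominated by #1 (capacity 460≥245, unit cost 45≤50, lead time 3≤10).
#10: dominated by #1 (capacity 460≥214, unit cost 45≤58, lead time 3≤4).
#11: dominated by #2 (capacity 644≥557, unit cost 39≤52, lead time 7≤20).
#12: not dominated (best capacity).

#1, #2, #4, #6, #7, #12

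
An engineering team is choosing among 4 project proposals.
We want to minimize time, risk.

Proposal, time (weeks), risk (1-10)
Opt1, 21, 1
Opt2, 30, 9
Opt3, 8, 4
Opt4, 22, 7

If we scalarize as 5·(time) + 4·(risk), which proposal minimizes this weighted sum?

Opt1: 5·21 + 4·1 = 109
Opt2: 5·30 + 4·9 = 186
Opt3: 5·8 + 4·4 = 56
Opt4: 5·22 + 4·7 = 138
Lowest: Opt3 at 56.

Opt3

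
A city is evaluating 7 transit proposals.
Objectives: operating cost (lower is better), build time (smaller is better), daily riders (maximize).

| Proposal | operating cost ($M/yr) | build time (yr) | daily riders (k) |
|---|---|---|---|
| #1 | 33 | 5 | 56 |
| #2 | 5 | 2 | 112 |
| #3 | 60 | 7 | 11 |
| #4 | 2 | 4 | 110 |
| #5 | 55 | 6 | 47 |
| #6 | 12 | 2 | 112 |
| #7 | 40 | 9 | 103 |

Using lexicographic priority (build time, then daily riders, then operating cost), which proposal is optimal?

First minimize build time: best is 2, kept {#2, #6}.
Then maximize daily riders: best is 112, kept {#2, #6}.
Then minimize operating cost: best is 5, kept {#2}.

#2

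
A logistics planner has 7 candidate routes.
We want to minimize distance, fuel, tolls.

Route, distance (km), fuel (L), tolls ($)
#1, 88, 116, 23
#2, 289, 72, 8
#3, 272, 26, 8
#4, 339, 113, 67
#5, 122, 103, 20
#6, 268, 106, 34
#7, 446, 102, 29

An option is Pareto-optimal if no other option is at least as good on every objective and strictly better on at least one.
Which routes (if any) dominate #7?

#2, #3

#2: distance 289≤446, fuel 72≤102, tolls 8≤29 — dominates #7.
#3: distance 272≤446, fuel 26≤102, tolls 8≤29 — dominates #7.
Others (#1, #4, #5, #6) are each worse than #7 on at least one objective.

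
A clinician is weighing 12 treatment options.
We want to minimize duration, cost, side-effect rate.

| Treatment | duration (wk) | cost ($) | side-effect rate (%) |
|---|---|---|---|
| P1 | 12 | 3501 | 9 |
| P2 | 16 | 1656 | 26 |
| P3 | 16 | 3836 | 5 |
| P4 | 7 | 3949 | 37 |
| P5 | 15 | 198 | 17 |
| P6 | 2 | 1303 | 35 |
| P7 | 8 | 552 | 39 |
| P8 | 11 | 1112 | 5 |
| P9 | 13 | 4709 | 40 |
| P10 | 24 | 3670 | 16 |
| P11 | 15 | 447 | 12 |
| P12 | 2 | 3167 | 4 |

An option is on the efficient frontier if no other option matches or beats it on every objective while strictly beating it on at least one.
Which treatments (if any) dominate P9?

P1, P4, P6, P7, P8, P12

P1: duration 12≤13, cost 3501≤4709, side-effect rate 9≤40 — dominates P9.
P4: duration 7≤13, cost 3949≤4709, side-effect rate 37≤40 — dominates P9.
P6: duration 2≤13, cost 1303≤4709, side-effect rate 35≤40 — dominates P9.
P7: duration 8≤13, cost 552≤4709, side-effect rate 39≤40 — dominates P9.
P8: duration 11≤13, cost 1112≤4709, side-effect rate 5≤40 — dominates P9.
P12: duration 2≤13, cost 3167≤4709, side-effect rate 4≤40 — dominates P9.
Others (P2, P3, P5, P10, P11) are each worse than P9 on at least one objective.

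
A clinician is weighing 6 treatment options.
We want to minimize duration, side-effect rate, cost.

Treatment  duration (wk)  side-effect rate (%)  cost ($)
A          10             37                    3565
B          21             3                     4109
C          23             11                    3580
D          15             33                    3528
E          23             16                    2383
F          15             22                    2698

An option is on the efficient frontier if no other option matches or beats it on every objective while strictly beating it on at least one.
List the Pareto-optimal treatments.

A: not dominated (best duration).
B: not dominated (best side-effect rate).
C: not dominated.
D: dominated by F (duration 15≤15, side-effect rate 22≤33, cost 2698≤3528).
E: not dominated (best cost).
F: not dominated.

A, B, C, E, F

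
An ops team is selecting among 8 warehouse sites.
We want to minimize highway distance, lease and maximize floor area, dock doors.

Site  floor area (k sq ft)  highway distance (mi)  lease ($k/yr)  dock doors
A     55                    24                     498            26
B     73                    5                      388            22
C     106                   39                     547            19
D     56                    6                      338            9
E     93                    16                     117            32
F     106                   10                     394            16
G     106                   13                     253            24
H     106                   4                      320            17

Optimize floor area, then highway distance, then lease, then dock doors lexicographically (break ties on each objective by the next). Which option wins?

H

First maximize floor area: best is 106, kept {C, F, G, H}.
Then minimize highway distance: best is 4, kept {H}.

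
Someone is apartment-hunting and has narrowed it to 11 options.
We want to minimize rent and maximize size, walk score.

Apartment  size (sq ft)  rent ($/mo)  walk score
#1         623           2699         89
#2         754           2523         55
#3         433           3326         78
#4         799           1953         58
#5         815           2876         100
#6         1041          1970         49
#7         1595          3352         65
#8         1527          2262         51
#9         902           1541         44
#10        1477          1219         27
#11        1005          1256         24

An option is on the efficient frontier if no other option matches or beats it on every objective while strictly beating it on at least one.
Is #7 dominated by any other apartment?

No

#1: worse on size (623 vs 1595).
#2: worse on size (754 vs 1595).
#3: worse on size (433 vs 1595).
#4: worse on size (799 vs 1595).
#5: worse on size (815 vs 1595).
#6: worse on size (1041 vs 1595).
#8: worse on size (1527 vs 1595).
#9: worse on size (902 vs 1595).
#10: worse on size (1477 vs 1595).
#11: worse on size (1005 vs 1595).
No option is at least as good as #7 on every objective and strictly better on one.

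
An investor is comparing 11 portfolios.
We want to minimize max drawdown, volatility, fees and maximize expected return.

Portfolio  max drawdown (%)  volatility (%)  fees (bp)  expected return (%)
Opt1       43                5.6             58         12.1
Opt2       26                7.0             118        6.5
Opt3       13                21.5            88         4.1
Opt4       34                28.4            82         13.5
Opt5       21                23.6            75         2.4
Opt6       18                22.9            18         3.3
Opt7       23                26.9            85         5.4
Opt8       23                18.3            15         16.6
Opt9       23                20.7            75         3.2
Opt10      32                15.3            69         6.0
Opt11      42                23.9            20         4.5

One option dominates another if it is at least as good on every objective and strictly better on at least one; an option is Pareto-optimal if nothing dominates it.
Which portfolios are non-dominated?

Opt1, Opt2, Opt3, Opt6, Opt8, Opt10

Opt1: not dominated (best volatility).
Opt2: not dominated.
Opt3: not dominated (best max drawdown).
Opt4: dominated by Opt8 (max drawdown 23≤34, volatility 18.3≤28.4, fees 15≤82, expected return 16.6≥13.5).
Opt5: dominated by Opt6 (max drawdown 18≤21, volatility 22.9≤23.6, fees 18≤75, expected return 3.3≥2.4).
Opt6: not dominated.
Opt7: dominated by Opt8 (max drawdown 23≤23, volatility 18.3≤26.9, fees 15≤85, expected return 16.6≥5.4).
Opt8: not dominated (best fees).
Opt9: dominated by Opt8 (max drawdown 23≤23, volatility 18.3≤20.7, fees 15≤75, expected return 16.6≥3.2).
Opt10: not dominated.
Opt11: dominated by Opt8 (max drawdown 23≤42, volatility 18.3≤23.9, fees 15≤20, expected return 16.6≥4.5).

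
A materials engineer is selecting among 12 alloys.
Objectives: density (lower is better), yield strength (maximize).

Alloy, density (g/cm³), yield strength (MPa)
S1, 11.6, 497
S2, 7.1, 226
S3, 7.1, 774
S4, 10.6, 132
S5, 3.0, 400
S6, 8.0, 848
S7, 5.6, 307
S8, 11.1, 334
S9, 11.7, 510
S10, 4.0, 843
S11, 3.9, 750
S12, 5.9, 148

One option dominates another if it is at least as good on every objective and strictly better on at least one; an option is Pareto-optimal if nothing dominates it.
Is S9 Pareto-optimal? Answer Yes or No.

No

S3 vs S9: density 7.1≤11.7, yield strength 774≥510 — S3 is at least as good on every objective and strictly better on at least one, so S3 dominates S9.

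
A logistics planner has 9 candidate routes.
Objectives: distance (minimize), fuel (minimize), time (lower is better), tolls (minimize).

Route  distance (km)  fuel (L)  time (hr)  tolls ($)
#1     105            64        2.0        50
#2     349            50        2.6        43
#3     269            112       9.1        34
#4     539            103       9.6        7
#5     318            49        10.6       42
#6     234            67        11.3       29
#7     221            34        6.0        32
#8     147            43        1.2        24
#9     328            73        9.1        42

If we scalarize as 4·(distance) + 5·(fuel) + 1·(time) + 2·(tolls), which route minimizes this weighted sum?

#1: 4·105 + 5·64 + 1·2.0 + 2·50 = 842.0
#2: 4·349 + 5·50 + 1·2.6 + 2·43 = 1734.6
#3: 4·269 + 5·112 + 1·9.1 + 2·34 = 1713.1
#4: 4·539 + 5·103 + 1·9.6 + 2·7 = 2694.6
#5: 4·318 + 5·49 + 1·10.6 + 2·42 = 1611.6
#6: 4·234 + 5·67 + 1·11.3 + 2·29 = 1340.3
#7: 4·221 + 5·34 + 1·6.0 + 2·32 = 1124.0
#8: 4·147 + 5·43 + 1·1.2 + 2·24 = 852.2
#9: 4·328 + 5·73 + 1·9.1 + 2·42 = 1770.1
Lowest: #1 at 842.0.

#1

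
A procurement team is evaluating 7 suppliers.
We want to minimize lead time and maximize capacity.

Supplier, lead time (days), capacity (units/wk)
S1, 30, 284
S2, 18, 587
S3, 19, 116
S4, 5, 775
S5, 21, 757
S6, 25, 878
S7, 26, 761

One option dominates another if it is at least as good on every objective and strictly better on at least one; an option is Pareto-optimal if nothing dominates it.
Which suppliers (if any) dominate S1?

S2, S4, S5, S6, S7

S2: lead time 18≤30, capacity 587≥284 — dominates S1.
S4: lead time 5≤30, capacity 775≥284 — dominates S1.
S5: lead time 21≤30, capacity 757≥284 — dominates S1.
S6: lead time 25≤30, capacity 878≥284 — dominates S1.
S7: lead time 26≤30, capacity 761≥284 — dominates S1.
Others (S3) are each worse than S1 on at least one objective.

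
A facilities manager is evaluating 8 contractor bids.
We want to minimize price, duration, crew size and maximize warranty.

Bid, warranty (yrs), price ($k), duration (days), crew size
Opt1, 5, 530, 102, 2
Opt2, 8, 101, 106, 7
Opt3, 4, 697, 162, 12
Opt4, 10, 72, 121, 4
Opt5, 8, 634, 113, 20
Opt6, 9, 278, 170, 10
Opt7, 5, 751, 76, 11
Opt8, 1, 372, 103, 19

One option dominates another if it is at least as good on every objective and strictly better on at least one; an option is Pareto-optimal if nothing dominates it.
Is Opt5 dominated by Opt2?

Yes

Opt2 vs Opt5: warranty 8≥8, price 101≤634, duration 106≤113, crew size 7≤20 — Opt2 is at least as good on every objective with at least one strict improvement.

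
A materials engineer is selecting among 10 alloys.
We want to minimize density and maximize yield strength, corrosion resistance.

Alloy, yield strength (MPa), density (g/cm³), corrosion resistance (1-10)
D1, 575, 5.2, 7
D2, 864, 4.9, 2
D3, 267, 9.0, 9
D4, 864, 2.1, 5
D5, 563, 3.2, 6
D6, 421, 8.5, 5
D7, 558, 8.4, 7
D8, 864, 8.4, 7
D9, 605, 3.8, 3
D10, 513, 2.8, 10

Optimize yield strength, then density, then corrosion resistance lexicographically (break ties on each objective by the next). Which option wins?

First maximize yield strength: best is 864, kept {D2, D4, D8}.
Then minimize density: best is 2.1, kept {D4}.

D4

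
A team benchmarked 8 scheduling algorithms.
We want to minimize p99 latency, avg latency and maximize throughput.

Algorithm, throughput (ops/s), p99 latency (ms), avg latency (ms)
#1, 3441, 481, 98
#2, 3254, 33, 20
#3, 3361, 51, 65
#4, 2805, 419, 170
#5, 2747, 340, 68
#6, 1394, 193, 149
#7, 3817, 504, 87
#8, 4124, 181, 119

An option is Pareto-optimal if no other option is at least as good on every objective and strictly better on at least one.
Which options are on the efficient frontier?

#1, #2, #3, #7, #8

#1: not dominated.
#2: not dominated (best p99 latency).
#3: not dominated.
#4: dominated by #2 (throughput 3254≥2805, p99 latency 33≤419, avg latency 20≤170).
#5: dominated by #2 (throughput 3254≥2747, p99 latency 33≤340, avg latency 20≤68).
#6: dominated by #2 (throughput 3254≥1394, p99 latency 33≤193, avg latency 20≤149).
#7: not dominated.
#8: not dominated (best throughput).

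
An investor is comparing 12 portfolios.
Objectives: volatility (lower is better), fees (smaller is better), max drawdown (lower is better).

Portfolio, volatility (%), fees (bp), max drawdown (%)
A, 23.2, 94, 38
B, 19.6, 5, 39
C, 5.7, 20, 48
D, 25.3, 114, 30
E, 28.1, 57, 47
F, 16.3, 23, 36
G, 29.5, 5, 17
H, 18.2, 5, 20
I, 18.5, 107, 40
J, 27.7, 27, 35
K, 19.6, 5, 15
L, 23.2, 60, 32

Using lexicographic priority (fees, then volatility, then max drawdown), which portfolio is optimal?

First minimize fees: best is 5, kept {B, G, H, K}.
Then minimize volatility: best is 18.2, kept {H}.

H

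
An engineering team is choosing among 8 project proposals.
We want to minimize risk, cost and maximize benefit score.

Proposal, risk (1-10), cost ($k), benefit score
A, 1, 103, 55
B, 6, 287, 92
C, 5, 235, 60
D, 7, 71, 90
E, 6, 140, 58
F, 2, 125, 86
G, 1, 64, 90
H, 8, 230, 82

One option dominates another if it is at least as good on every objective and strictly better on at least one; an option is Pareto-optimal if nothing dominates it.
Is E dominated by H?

No

H vs E: H is worse on risk (8 vs 6), so it does not dominate E.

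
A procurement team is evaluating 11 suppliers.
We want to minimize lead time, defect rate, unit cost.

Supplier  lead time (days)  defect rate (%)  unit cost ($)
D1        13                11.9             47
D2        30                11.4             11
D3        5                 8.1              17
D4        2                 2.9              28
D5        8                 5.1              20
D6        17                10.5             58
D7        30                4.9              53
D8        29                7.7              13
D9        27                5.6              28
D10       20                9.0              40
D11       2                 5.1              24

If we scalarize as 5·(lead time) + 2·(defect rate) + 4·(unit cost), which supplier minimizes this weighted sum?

D3

D1: 5·13 + 2·11.9 + 4·47 = 276.8
D2: 5·30 + 2·11.4 + 4·11 = 216.8
D3: 5·5 + 2·8.1 + 4·17 = 109.2
D4: 5·2 + 2·2.9 + 4·28 = 127.8
D5: 5·8 + 2·5.1 + 4·20 = 130.2
D6: 5·17 + 2·10.5 + 4·58 = 338.0
D7: 5·30 + 2·4.9 + 4·53 = 371.8
D8: 5·29 + 2·7.7 + 4·13 = 212.4
D9: 5·27 + 2·5.6 + 4·28 = 258.2
D10: 5·20 + 2·9.0 + 4·40 = 278.0
D11: 5·2 + 2·5.1 + 4·24 = 116.2
Lowest: D3 at 109.2.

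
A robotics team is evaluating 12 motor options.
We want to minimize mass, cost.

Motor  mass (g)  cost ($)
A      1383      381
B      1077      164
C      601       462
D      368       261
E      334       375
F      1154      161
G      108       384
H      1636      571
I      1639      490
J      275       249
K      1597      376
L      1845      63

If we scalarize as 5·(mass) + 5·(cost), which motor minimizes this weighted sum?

A: 5·1383 + 5·381 = 8820
B: 5·1077 + 5·164 = 6205
C: 5·601 + 5·462 = 5315
D: 5·368 + 5·261 = 3145
E: 5·334 + 5·375 = 3545
F: 5·1154 + 5·161 = 6575
G: 5·108 + 5·384 = 2460
H: 5·1636 + 5·571 = 11035
I: 5·1639 + 5·490 = 10645
J: 5·275 + 5·249 = 2620
K: 5·1597 + 5·376 = 9865
L: 5·1845 + 5·63 = 9540
Lowest: G at 2460.

G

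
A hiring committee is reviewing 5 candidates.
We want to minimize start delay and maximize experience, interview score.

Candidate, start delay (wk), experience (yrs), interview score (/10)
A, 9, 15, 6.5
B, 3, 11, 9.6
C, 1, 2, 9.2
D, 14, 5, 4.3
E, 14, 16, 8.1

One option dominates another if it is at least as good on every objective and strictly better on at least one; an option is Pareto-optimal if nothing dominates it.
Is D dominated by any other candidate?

Yes

A vs D: start delay 9≤14, experience 15≥5, interview score 6.5≥4.3 — A is at least as good on every objective and strictly better on at least one, so A dominates D.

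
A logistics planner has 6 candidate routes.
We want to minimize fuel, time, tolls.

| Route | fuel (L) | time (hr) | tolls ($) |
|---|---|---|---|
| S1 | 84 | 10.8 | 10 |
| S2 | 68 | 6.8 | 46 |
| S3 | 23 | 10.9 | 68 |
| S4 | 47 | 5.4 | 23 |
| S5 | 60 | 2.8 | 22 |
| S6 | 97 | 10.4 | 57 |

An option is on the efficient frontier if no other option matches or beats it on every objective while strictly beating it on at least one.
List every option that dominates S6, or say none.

S2, S4, S5

S2: fuel 68≤97, time 6.8≤10.4, tolls 46≤57 — dominates S6.
S4: fuel 47≤97, time 5.4≤10.4, tolls 23≤57 — dominates S6.
S5: fuel 60≤97, time 2.8≤10.4, tolls 22≤57 — dominates S6.
Others (S1, S3) are each worse than S6 on at least one objective.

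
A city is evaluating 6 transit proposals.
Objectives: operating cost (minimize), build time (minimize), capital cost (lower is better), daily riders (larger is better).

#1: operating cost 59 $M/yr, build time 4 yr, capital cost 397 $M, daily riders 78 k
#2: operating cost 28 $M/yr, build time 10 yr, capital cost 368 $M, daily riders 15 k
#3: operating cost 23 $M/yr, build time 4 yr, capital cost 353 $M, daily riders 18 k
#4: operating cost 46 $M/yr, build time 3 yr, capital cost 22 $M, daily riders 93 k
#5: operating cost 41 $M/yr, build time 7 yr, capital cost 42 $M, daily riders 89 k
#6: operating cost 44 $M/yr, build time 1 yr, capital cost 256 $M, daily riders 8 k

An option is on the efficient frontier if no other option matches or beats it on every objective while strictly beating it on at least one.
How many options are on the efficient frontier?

4

#1: dominated by #4 (operating cost 46≤59, build time 3≤4, capital cost 22≤397, daily riders 93≥78).
#2: dominated by #3 (operating cost 23≤28, build time 4≤10, capital cost 353≤368, daily riders 18≥15).
#3: not dominated (best operating cost).
#4: not dominated (best capital cost).
#5: not dominated.
#6: not dominated (best build time).
Pareto-optimal: #3, #4, #5, #6 → 4.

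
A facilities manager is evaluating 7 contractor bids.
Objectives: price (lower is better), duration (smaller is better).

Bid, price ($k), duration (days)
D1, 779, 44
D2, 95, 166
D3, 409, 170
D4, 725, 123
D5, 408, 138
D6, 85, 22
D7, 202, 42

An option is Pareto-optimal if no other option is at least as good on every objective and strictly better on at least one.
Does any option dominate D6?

No

D1: worse on price (779 vs 85).
D2: worse on price (95 vs 85).
D3: worse on price (409 vs 85).
D4: worse on price (725 vs 85).
D5: worse on price (408 vs 85).
D7: worse on price (202 vs 85).
No option is at least as good as D6 on every objective and strictly better on one.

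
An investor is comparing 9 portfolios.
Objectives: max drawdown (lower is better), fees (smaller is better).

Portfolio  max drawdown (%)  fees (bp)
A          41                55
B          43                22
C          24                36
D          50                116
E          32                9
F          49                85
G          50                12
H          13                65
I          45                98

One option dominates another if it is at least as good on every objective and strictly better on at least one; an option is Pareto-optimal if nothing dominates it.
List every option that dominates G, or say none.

E

E: max drawdown 32≤50, fees 9≤12 — dominates G.
Others (A, B, C, D, F, H, I) are each worse than G on at least one objective.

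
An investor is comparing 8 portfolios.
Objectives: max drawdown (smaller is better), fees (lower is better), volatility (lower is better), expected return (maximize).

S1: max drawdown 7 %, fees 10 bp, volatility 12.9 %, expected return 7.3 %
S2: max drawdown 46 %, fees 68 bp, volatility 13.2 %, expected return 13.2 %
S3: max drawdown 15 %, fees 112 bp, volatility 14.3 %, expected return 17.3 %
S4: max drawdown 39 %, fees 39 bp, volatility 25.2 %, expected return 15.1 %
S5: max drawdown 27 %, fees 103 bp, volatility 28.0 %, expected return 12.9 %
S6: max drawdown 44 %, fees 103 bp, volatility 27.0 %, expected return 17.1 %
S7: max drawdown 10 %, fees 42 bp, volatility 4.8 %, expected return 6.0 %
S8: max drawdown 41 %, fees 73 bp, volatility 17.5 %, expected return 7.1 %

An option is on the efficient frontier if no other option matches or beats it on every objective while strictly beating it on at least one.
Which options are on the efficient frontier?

S1, S2, S3, S4, S5, S6, S7

S1: not dominated (best max drawdown).
S2: not dominated.
S3: not dominated (best expected return).
S4: not dominated.
S5: not dominated.
S6: not dominated.
S7: not dominated (best volatility).
S8: dominated by S1 (max drawdown 7≤41, fees 10≤73, volatility 12.9≤17.5, expected return 7.3≥7.1).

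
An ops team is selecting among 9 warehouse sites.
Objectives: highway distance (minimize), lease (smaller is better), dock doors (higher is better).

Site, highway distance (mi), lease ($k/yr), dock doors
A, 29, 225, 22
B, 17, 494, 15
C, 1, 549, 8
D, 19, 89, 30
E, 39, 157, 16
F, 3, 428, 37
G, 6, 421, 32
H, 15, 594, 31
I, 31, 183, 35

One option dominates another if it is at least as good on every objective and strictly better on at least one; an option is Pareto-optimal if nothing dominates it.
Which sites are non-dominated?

C, D, F, G, I

A: dominated by D (highway distance 19≤29, lease 89≤225, dock doors 30≥22).
B: dominated by F (highway distance 3≤17, lease 428≤494, dock doors 37≥15).
C: not dominated (best highway distance).
D: not dominated (best lease).
E: dominated by D (highway distance 19≤39, lease 89≤157, dock doors 30≥16).
F: not dominated (best dock doors).
G: not dominated.
H: dominated by F (highway distance 3≤15, lease 428≤594, dock doors 37≥31).
I: not dominated.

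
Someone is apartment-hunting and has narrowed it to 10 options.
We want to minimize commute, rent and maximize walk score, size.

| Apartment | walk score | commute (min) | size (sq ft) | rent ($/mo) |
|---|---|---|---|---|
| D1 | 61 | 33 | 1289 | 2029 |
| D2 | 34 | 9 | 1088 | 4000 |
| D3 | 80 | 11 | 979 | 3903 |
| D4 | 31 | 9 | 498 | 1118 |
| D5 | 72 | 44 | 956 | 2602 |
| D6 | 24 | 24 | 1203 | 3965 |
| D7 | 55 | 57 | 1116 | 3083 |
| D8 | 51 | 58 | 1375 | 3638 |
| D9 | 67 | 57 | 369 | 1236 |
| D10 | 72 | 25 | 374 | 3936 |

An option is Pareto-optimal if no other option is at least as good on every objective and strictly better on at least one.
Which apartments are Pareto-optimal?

D1: not dominated.
D2: not dominated.
D3: not dominated (best walk score).
D4: not dominated (best rent).
D5: not dominated.
D6: not dominated.
D7: dominated by D1 (walk score 61≥55, commute 33≤57, size 1289≥1116, rent 2029≤3083).
D8: not dominated (best size).
D9: not dominated.
D10: dominated by D3 (walk score 80≥72, commute 11≤25, size 979≥374, rent 3903≤3936).

D1, D2, D3, D4, D5, D6, D8, D9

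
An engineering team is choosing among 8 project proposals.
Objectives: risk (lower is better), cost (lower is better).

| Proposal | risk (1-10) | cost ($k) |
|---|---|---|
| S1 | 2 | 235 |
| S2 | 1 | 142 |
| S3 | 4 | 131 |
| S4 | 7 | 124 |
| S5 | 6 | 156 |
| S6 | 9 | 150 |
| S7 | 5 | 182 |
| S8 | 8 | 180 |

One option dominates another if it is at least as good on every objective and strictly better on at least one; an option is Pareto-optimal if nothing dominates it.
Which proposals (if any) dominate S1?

S2: risk 1≤2, cost 142≤235 — dominates S1.
Others (S3, S4, S5, S6, S7, S8) are each worse than S1 on at least one objective.

S2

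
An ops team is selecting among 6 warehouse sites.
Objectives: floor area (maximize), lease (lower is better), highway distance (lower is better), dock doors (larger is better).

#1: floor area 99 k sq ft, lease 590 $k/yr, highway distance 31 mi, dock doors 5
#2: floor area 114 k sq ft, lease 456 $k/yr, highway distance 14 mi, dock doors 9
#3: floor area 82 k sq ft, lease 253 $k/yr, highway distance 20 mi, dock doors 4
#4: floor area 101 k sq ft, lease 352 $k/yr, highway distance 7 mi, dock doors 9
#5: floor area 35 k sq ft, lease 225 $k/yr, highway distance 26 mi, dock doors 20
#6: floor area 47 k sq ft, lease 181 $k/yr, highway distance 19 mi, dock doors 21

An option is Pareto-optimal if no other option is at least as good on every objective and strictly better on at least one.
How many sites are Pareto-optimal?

#1: dominated by #2 (floor area 114≥99, lease 456≤590, highway distance 14≤31, dock doors 9≥5).
#2: not dominated (best floor area).
#3: not dominated.
#4: not dominated (best highway distance).
#5: dominated by #6 (floor area 47≥35, lease 181≤225, highway distance 19≤26, dock doors 21≥20).
#6: not dominated (best lease).
Pareto-optimal: #2, #3, #4, #6 → 4.

4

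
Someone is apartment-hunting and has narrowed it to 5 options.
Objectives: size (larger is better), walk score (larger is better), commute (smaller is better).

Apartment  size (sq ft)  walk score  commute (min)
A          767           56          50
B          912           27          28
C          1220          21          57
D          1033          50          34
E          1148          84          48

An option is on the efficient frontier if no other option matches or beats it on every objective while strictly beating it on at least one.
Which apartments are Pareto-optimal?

A: dominated by E (size 1148≥767, walk score 84≥56, commute 48≤50).
B: not dominated (best commute).
C: not dominated (best size).
D: not dominated.
E: not dominated (best walk score).

B, C, D, E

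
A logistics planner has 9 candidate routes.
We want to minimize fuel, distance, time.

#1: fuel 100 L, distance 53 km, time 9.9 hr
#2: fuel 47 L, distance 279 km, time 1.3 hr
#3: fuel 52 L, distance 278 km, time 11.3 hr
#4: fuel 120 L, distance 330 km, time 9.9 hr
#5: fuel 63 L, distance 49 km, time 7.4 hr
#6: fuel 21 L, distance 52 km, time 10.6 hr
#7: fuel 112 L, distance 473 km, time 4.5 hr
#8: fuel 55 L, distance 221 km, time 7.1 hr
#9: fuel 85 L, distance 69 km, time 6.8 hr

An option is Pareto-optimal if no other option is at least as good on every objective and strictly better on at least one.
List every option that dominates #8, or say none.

none

#1: worse on fuel (100 vs 55).
#2: worse on distance (279 vs 221).
#3: worse on distance (278 vs 221).
#4: worse on fuel (120 vs 55).
#5: worse on fuel (63 vs 55).
#6: worse on time (10.6 vs 7.1).
#7: worse on fuel (112 vs 55).
#9: worse on fuel (85 vs 55).
No option dominates #8.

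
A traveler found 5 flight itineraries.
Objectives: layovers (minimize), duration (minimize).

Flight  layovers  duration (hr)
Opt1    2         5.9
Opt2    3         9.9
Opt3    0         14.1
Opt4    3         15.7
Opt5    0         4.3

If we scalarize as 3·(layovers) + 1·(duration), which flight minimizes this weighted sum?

Opt1: 3·2 + 1·5.9 = 11.9
Opt2: 3·3 + 1·9.9 = 18.9
Opt3: 3·0 + 1·14.1 = 14.1
Opt4: 3·3 + 1·15.7 = 24.7
Opt5: 3·0 + 1·4.3 = 4.3
Lowest: Opt5 at 4.3.

Opt5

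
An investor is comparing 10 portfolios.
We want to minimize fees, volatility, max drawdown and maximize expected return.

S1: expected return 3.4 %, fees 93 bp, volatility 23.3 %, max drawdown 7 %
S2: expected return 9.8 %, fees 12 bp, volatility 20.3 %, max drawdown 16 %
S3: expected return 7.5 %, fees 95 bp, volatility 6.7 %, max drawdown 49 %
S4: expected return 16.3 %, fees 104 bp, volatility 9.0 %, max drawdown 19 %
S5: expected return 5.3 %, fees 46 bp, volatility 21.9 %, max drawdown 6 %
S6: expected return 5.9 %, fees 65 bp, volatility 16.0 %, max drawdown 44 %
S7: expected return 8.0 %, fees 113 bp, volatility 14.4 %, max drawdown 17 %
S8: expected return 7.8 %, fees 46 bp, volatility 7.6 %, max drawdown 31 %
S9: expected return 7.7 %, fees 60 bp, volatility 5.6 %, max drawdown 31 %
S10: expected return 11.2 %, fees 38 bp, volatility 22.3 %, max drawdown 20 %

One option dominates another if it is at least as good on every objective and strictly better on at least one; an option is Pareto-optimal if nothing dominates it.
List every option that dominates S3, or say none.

S9: expected return 7.7≥7.5, fees 60≤95, volatility 5.6≤6.7, max drawdown 31≤49 — dominates S3.
Others (S1, S2, S4, S5, S6, S7, S8, S10) are each worse than S3 on at least one objective.

S9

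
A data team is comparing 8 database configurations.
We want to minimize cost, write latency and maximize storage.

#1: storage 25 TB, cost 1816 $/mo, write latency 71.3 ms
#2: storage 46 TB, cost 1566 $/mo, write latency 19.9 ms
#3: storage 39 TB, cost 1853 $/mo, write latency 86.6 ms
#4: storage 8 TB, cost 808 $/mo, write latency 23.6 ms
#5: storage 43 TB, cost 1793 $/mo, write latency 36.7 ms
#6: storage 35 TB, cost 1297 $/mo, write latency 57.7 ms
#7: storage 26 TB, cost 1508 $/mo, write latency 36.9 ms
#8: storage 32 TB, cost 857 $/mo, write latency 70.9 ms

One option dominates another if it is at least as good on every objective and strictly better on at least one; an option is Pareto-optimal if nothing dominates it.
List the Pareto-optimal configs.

#1: dominated by #2 (storage 46≥25, cost 1566≤1816, write latency 19.9≤71.3).
#2: not dominated (best storage).
#3: dominated by #2 (storage 46≥39, cost 1566≤1853, write latency 19.9≤86.6).
#4: not dominated (best cost).
#5: dominated by #2 (storage 46≥43, cost 1566≤1793, write latency 19.9≤36.7).
#6: not dominated.
#7: not dominated.
#8: not dominated.

#2, #4, #6, #7, #8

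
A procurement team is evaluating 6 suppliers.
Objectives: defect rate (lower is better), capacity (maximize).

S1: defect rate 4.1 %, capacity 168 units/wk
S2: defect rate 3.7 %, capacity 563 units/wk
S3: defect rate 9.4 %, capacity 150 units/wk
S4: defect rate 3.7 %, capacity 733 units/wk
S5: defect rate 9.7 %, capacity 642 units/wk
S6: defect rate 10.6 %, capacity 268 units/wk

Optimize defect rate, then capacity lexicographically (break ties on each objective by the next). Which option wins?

First minimize defect rate: best is 3.7, kept {S2, S4}.
Then maximize capacity: best is 733, kept {S4}.

S4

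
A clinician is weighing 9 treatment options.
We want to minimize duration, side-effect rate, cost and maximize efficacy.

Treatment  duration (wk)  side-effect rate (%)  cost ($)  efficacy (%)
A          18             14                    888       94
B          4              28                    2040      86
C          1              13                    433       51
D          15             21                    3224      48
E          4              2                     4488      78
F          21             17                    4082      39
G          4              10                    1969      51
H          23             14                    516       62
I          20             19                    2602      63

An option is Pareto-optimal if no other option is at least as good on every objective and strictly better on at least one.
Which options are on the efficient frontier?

A: not dominated (best efficacy).
B: not dominated.
C: not dominated (best duration).
D: dominated by C (duration 1≤15, side-effect rate 13≤21, cost 433≤3224, efficacy 51≥48).
E: not dominated (best side-effect rate).
F: dominated by A (duration 18≤21, side-effect rate 14≤17, cost 888≤4082, efficacy 94≥39).
G: not dominated.
H: not dominated.
I: dominated by A (duration 18≤20, side-effect rate 14≤19, cost 888≤2602, efficacy 94≥63).

A, B, C, E, G, H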